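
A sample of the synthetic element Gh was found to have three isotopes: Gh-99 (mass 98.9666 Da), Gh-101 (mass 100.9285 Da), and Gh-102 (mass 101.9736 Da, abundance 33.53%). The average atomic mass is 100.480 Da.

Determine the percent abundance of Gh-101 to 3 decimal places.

Let x and y be the fractions of Gh-99 and Gh-101. Then x + y = 1 − 0.3353 = 0.6647 and 98.9666x + 100.9285y = 100.480 − 0.3353×101.9736 = 66.28825192.
Substituting: 98.9666x + 100.9285(0.6647 − x) = 66.28825192
(98.9666 − 100.9285)x = -0.79892203  ⇒  x = 0.40722, y = 0.25748
Gh-99: 40.722%, Gh-101: 25.748%.

25.748%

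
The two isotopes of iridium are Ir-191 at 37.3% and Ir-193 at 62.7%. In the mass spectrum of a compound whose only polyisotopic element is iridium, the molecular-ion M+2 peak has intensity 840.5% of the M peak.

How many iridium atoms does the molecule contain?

For n independent Ir atoms, I(M+2)/I(M) = n · (abundance Ir-193) / (abundance Ir-191) = n · 0.627/0.373.
n = 8.405 × 0.373/0.627 = 5.00 ≈ 5

5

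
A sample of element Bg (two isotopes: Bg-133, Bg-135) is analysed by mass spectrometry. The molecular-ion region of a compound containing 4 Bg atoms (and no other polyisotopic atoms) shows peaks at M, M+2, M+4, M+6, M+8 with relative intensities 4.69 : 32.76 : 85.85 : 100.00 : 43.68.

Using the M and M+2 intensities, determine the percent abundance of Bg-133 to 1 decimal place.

36.4%

Let p = fractional abundance of Bg-133. I(M+2)/I(M) = [C(4,1)·p^3·(1−p)] / p^4 = 4·(1−p)/p = 32.76/4.69 = 6.9851
(1−p)/p = 6.9851/4 = 1.7463  ⇒  p = 1/(1 + 1.7463) = 0.3641
Bg-133: 36.4%, Bg-135: 63.6%.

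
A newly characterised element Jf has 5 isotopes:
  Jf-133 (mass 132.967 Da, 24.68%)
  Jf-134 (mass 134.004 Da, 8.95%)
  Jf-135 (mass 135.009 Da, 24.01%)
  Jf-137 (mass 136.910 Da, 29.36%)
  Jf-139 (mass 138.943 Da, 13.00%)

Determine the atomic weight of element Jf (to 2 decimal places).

Weight each isotope mass by its fractional abundance: 0.2468 × 132.967 + 0.0895 × 134.004 + 0.2401 × 135.009 + 0.2936 × 136.910 + 0.1300 × 138.943
= 32.8163 + 11.9934 + 32.4157 + 40.1968 + 18.0626 = 135.4848 Da

135.48 Da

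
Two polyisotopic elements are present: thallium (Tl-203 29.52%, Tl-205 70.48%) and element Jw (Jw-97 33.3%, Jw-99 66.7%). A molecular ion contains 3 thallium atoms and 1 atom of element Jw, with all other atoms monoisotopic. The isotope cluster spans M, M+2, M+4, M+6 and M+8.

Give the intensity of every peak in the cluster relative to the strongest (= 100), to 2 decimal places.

2.09 : 19.15 : 65.70 : 100.00 : 56.95

Thallium pattern (n=3): 0.02572463 : 0.18425524 : 0.43991564 : 0.35010449
Element Jw pattern (n=1): 0.3330 : 0.6670
Convolve the two distributions (both contribute in 2-u steps):
  M: 0.02572463×0.3330 = 0.008566
  M+2: 0.02572463×0.6670 + 0.18425524×0.3330 = 0.078515
  M+4: 0.18425524×0.6670 + 0.43991564×0.3330 = 0.269390
  M+6: 0.43991564×0.6670 + 0.35010449×0.3330 = 0.410009
  M+8: 0.35010449×0.6670 = 0.233520
Scale to base peak (0.410009) = 100: 2.09 : 19.15 : 65.70 : 100.00 : 56.95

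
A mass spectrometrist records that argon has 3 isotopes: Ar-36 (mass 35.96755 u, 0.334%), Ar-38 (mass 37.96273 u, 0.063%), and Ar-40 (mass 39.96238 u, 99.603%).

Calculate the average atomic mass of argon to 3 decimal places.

39.948 u

Ar = Σ fᵢ·mᵢ = 0.00334 × 35.96755 + 0.00063 × 37.96273 + 0.99603 × 39.96238
= 0.120132 + 0.023917 + 39.803729 = 39.947778 u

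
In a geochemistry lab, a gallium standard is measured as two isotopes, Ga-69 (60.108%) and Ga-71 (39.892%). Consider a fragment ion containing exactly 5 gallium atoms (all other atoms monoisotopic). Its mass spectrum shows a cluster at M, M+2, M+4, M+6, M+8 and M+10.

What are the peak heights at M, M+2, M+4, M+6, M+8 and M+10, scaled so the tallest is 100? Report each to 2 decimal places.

22.70 : 75.34 : 100.00 : 66.37 : 22.02 : 2.92

Expanding (0.60108 + 0.39892)^5:
P(M) = 0.60108^5 = 0.078462
P(M+2) = 5 × 0.60108^4 × 0.39892^1 = 0.260366
P(M+4) = 10 × 0.60108^3 × 0.39892^2 = 0.345596
P(M+6) = 10 × 0.60108^2 × 0.39892^3 = 0.229362
P(M+8) = 5 × 0.60108^1 × 0.39892^4 = 0.076111
P(M+10) = 0.39892^5 = 0.010103
The M+4 peak is largest (0.345596); scaling to 100 gives 22.70 : 75.34 : 100.00 : 66.37 : 22.02 : 2.92.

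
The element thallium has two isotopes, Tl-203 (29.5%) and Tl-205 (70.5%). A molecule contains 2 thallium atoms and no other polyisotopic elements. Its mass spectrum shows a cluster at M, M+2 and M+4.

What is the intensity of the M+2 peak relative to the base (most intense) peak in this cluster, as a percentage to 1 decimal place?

Term probabilities: M 0.0870, M+2 0.4160, M+4 0.4970. Base peak = M+4.
P(M+4) = C(2,2) × 0.295^0 × 0.705^2 = 1 × 1.0000 × 0.497025 = 0.497025 (base)
P(M+2) = C(2,1) × 0.295^1 × 0.705^1 = 2 × 0.2950 × 0.7050 = 0.415950
Relative intensity = 0.415950 / 0.497025 × 100 = 83.7

83.7%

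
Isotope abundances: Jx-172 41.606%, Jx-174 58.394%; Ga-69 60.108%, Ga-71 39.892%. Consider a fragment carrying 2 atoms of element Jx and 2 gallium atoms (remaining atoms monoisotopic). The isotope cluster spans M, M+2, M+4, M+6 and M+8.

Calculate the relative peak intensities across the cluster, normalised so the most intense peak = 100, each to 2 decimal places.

Element Jx pattern (n=2): 0.17310592 : 0.48590815 : 0.34098592
Gallium pattern (n=2): 0.36129717 : 0.47956567 : 0.15913717
Convolve the two distributions (both contribute in 2-u steps):
  M: 0.17310592×0.36129717 = 0.062543
  M+2: 0.17310592×0.47956567 + 0.48590815×0.36129717 = 0.258573
  M+4: 0.17310592×0.15913717 + 0.48590815×0.47956567 + 0.34098592×0.36129717 = 0.383770
  M+6: 0.48590815×0.15913717 + 0.34098592×0.47956567 = 0.240851
  M+8: 0.34098592×0.15913717 = 0.054264
Scale to base peak (0.383770) = 100: 16.30 : 67.38 : 100.00 : 62.76 : 14.14

16.30 : 67.38 : 100.00 : 62.76 : 14.14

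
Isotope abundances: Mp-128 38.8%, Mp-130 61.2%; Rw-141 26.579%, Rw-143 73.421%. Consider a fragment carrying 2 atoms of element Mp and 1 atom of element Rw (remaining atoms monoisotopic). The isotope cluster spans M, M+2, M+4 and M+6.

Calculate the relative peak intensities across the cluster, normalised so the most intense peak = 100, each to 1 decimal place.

8.9 : 52.8 : 100.0 : 61.4

Element Mp pattern (n=2): 0.150544 : 0.474912 : 0.374544
Element Rw pattern (n=1): 0.26579 : 0.73421
Convolve the two distributions (both contribute in 2-u steps):
  M: 0.150544×0.26579 = 0.040013
  M+2: 0.150544×0.73421 + 0.474912×0.26579 = 0.236758
  M+4: 0.474912×0.73421 + 0.374544×0.26579 = 0.448235
  M+6: 0.374544×0.73421 = 0.274994
Scale to base peak (0.448235) = 100: 8.9 : 52.8 : 100.0 : 61.4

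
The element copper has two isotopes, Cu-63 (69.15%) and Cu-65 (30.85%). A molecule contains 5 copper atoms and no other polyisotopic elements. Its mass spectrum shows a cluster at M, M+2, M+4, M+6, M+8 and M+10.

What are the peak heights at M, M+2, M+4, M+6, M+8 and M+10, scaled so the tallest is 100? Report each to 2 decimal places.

Expanding (0.6915 + 0.3085)^5:
P(M) = 0.6915^5 = 0.158111
P(M+2) = 5 × 0.6915^4 × 0.3085^1 = 0.352691
P(M+4) = 10 × 0.6915^3 × 0.3085^2 = 0.314693
P(M+6) = 10 × 0.6915^2 × 0.3085^3 = 0.140394
P(M+8) = 5 × 0.6915^1 × 0.3085^4 = 0.031317
P(M+10) = 0.3085^5 = 0.002794
The M+2 peak is largest (0.352691); scaling to 100 gives 44.83 : 100.00 : 89.23 : 39.81 : 8.88 : 0.79.

44.83 : 100.00 : 89.23 : 39.81 : 8.88 : 0.79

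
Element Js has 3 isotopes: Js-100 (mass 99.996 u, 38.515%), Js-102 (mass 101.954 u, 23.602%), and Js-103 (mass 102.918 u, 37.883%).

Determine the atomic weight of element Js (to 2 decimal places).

101.57 u

The abundance-weighted mean is 0.38515 × 99.996 + 0.23602 × 101.954 + 0.37883 × 102.918
= 38.5135 + 24.0632 + 38.9884 = 101.5651 u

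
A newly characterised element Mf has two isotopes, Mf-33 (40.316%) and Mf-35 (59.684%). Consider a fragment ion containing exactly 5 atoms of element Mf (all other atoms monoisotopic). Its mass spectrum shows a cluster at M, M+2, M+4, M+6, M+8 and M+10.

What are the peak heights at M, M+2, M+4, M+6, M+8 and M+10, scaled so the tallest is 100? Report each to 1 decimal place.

3.1 : 22.8 : 67.5 : 100.0 : 74.0 : 21.9

Each Mf atom is independently Mf-33 (p = 0.40316) or Mf-35 (q = 0.59684); the cluster is the binomial expansion (p + q)^5.
P(M) = 0.40316^5 = 0.010651
P(M+2) = 5 × 0.40316^4 × 0.59684^1 = 0.078838
P(M+4) = 10 × 0.40316^3 × 0.59684^2 = 0.233425
P(M+6) = 10 × 0.40316^2 × 0.59684^3 = 0.345564
P(M+8) = 5 × 0.40316^1 × 0.59684^4 = 0.255787
P(M+10) = 0.59684^5 = 0.075734
The M+6 peak is largest (0.345564); scaling to 100 gives 3.1 : 22.8 : 67.5 : 100.0 : 74.0 : 21.9.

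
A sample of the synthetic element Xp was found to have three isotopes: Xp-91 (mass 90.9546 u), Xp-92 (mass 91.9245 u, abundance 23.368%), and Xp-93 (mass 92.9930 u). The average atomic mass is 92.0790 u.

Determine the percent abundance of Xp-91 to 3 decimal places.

32.590%

Let x and y be the fractions of Xp-91 and Xp-93. Then x + y = 1 − 0.23368 = 0.76632 and 90.9546x + 92.9930y = 92.0790 − 0.23368×91.9245 = 70.59808284.
Substituting: 90.9546x + 92.9930(0.76632 − x) = 70.59808284
(90.9546 − 92.9930)x = -0.66431292  ⇒  x = 0.32590, y = 0.44042
Xp-91: 32.590%, Xp-93: 44.042%.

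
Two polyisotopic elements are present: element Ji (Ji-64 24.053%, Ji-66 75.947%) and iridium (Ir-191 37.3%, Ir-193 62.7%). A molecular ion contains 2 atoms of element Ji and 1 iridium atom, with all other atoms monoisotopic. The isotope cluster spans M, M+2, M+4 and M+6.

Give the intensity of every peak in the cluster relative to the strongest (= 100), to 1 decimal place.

4.9 : 38.8 : 100.0 : 81.4

Element Ji pattern (n=2): 0.05785468 : 0.36535064 : 0.57679468
Iridium pattern (n=1): 0.3730 : 0.6270
Convolve the two distributions (both contribute in 2-u steps):
  M: 0.05785468×0.3730 = 0.021580
  M+2: 0.05785468×0.6270 + 0.36535064×0.3730 = 0.172551
  M+4: 0.36535064×0.6270 + 0.57679468×0.3730 = 0.444219
  M+6: 0.57679468×0.6270 = 0.361650
Scale to base peak (0.444219) = 100: 4.9 : 38.8 : 100.0 : 81.4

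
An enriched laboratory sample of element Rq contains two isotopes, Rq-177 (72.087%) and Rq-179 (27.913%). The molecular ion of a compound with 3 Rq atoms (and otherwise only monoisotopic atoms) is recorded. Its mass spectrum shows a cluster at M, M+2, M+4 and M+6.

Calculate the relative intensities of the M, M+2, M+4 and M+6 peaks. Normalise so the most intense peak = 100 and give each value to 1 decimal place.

Expanding (0.72087 + 0.27913)^3:
P(M) = 0.72087^3 = 0.374603
P(M+2) = 3 × 0.72087^2 × 0.27913^1 = 0.435153
P(M+4) = 3 × 0.72087^1 × 0.27913^2 = 0.168497
P(M+6) = 0.27913^3 = 0.021748
The M+2 peak is largest (0.435153); scaling to 100 gives 86.1 : 100.0 : 38.7 : 5.0.

86.1 : 100.0 : 38.7 : 5.0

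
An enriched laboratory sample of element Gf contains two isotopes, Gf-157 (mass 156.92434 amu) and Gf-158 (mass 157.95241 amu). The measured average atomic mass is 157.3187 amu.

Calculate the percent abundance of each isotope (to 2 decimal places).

Let x be the fractional abundance of Gf-157; then Gf-158 has abundance 1 − x.
156.92434·x + 157.95241·(1 − x) = 157.3187
(156.92434 − 157.95241)·x = 157.3187 − 157.95241
x = -0.63371 / -1.02807 = 0.61641 → 61.64% Gf-157, 38.36% Gf-158.

Gf-157: 61.64%, Gf-158: 38.36%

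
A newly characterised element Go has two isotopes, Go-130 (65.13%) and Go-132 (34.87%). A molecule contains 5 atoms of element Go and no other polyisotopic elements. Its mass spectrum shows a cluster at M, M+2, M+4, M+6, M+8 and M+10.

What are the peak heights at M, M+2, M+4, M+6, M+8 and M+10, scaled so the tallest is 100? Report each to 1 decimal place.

Expanding (0.6513 + 0.3487)^5:
P(M) = 0.6513^5 = 0.117194
P(M+2) = 5 × 0.6513^4 × 0.3487^1 = 0.313723
P(M+4) = 10 × 0.6513^3 × 0.3487^2 = 0.335929
P(M+6) = 10 × 0.6513^2 × 0.3487^3 = 0.179853
P(M+8) = 5 × 0.6513^1 × 0.3487^4 = 0.048146
P(M+10) = 0.3487^5 = 0.005155
The M+4 peak is largest (0.335929); scaling to 100 gives 34.9 : 93.4 : 100.0 : 53.5 : 14.3 : 1.5.

34.9 : 93.4 : 100.0 : 53.5 : 14.3 : 1.5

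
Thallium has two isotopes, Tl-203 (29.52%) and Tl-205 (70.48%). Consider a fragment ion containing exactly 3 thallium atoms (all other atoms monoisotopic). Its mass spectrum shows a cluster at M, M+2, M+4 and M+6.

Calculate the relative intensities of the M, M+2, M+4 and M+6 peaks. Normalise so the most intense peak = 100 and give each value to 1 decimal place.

Each Tl atom is independently Tl-203 (p = 0.2952) or Tl-205 (q = 0.7048); the cluster is the binomial expansion (p + q)^3.
P(M) = 0.2952^3 = 0.025725
P(M+2) = 3 × 0.2952^2 × 0.7048^1 = 0.184255
P(M+4) = 3 × 0.2952^1 × 0.7048^2 = 0.439916
P(M+6) = 0.7048^3 = 0.350104
The M+4 peak is largest (0.439916); scaling to 100 gives 5.8 : 41.9 : 100.0 : 79.6.

5.8 : 41.9 : 100.0 : 79.6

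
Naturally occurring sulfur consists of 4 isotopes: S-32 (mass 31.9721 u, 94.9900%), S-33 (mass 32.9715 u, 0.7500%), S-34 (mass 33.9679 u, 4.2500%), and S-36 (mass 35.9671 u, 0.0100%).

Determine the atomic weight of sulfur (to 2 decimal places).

Weight each isotope mass by its fractional abundance: 0.949900 × 31.9721 + 0.007500 × 32.9715 + 0.042500 × 33.9679 + 0.000100 × 35.9671
= 30.37030 + 0.24729 + 1.44364 + 0.00360 = 32.06483 u

32.06 u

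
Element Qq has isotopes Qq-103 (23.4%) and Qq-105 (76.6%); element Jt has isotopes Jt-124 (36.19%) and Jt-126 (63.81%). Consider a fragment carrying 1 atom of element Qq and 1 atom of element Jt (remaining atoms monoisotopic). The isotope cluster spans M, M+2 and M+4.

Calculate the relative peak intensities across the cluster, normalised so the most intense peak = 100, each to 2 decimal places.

17.33 : 87.26 : 100.00

Element Qq pattern (n=1): 0.2340 : 0.7660
Element Jt pattern (n=1): 0.3619 : 0.6381
Convolve the two distributions (both contribute in 2-u steps):
  M: 0.2340×0.3619 = 0.084685
  M+2: 0.2340×0.6381 + 0.7660×0.3619 = 0.426531
  M+4: 0.7660×0.6381 = 0.488785
Scale to base peak (0.488785) = 100: 17.33 : 87.26 : 100.00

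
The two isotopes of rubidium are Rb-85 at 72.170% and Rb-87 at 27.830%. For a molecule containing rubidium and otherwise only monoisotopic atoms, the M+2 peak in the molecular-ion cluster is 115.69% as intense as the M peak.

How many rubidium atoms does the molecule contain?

For n independent Rb atoms, I(M+2)/I(M) = n · (abundance Rb-87) / (abundance Rb-85) = n · 0.27830/0.72170.
n = 1.1569 × 0.72170/0.27830 = 3.00 ≈ 3

3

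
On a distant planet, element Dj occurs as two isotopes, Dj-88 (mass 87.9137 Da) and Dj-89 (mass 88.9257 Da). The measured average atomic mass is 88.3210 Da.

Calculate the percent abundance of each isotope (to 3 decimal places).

Let x be the fractional abundance of Dj-88; then Dj-89 has abundance 1 − x.
87.9137·x + 88.9257·(1 − x) = 88.3210
(87.9137 − 88.9257)·x = 88.3210 − 88.9257
x = -0.6047 / -1.0120 = 0.59753 → 59.753% Dj-88, 40.247% Dj-89.

Dj-88: 59.753%, Dj-89: 40.247%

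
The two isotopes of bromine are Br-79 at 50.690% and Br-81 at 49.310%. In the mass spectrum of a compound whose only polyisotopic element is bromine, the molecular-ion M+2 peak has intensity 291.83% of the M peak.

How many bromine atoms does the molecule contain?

The M+2/M ratio from n Br atoms is n · q/p = n · 0.49310/0.50690.
n = 2.9183 × 0.50690/0.49310 = 3.00 ≈ 3

3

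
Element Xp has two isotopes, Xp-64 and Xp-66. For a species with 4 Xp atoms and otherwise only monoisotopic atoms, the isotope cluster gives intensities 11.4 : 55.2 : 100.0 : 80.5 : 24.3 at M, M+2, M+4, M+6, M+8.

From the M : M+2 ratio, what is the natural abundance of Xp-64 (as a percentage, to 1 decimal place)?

If p is the fraction of Xp that is Xp-64, then I(M+2)/I(M) = [C(4,1)·p^3·(1−p)] / p^4 = 4·(1−p)/p = 55.2/11.4 = 4.8421
(1−p)/p = 4.8421/4 = 1.2105  ⇒  p = 1/(1 + 1.2105) = 0.4524
Xp-64: 45.2%, Xp-66: 54.8%.

45.2%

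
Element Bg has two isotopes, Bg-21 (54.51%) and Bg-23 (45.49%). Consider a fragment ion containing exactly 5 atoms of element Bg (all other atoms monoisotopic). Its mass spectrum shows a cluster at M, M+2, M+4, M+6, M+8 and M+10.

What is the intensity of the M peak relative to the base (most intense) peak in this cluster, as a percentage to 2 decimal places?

Binomial terms of (0.5451 + 0.4549)^5: M 0.0481, M+2 0.2008, M+4 0.3352, M+6 0.2797, M+8 0.1167, M+10 0.0195 → M+4 is the base peak.
P(M+4) = C(5,2) × 0.5451^3 × 0.4549^2 = 10 × 0.16196775 × 0.20693401 = 0.335166 (base)
P(M) = C(5,0) × 0.5451^5 × 0.4549^0 = 1 × 0.04812613 × 1.0000 = 0.048126
Relative intensity = 0.048126 / 0.335166 × 100 = 14.36

14.36%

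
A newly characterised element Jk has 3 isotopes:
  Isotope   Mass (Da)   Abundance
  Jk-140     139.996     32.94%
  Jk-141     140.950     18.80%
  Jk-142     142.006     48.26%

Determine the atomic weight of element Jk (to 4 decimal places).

Average mass = Σ (abundance × isotope mass) = 0.3294 × 139.996 + 0.1880 × 140.950 + 0.4826 × 142.006
= 46.11468 + 26.49860 + 68.53210 = 141.14538 Da

141.1454 Da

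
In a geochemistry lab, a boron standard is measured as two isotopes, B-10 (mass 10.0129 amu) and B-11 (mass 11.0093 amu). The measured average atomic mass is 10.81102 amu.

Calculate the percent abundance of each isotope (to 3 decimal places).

Writing the weighted mean with unknown fraction x of B-10:
10.0129·x + 11.0093·(1 − x) = 10.81102
(10.0129 − 11.0093)·x = 10.81102 − 11.0093
x = -0.19828 / -0.9964 = 0.19900 → 19.900% B-10, 80.100% B-11.

B-10: 19.900%, B-11: 80.100%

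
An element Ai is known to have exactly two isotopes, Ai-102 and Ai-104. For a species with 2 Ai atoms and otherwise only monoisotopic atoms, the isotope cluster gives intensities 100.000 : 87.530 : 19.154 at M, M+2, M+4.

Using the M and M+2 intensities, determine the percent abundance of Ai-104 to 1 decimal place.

If p is the fraction of Ai that is Ai-102, then I(M+2)/I(M) = [C(2,1)·p^1·(1−p)] / p^2 = 2·(1−p)/p = 87.530/100.000 = 0.8753
(1−p)/p = 0.8753/2 = 0.4376  ⇒  p = 1/(1 + 0.4376) = 0.6956
Ai-102: 69.6%, Ai-104: 30.4%.

30.4%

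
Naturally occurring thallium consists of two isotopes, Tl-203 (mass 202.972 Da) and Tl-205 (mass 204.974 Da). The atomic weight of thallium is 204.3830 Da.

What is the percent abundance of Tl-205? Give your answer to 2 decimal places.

Writing the weighted mean with unknown fraction x of Tl-203:
202.972·x + 204.974·(1 − x) = 204.3830
(202.972 − 204.974)·x = 204.3830 − 204.974
x = -0.5910 / -2.002 = 0.29520 → 29.52% Tl-203, 70.48% Tl-205.

70.48%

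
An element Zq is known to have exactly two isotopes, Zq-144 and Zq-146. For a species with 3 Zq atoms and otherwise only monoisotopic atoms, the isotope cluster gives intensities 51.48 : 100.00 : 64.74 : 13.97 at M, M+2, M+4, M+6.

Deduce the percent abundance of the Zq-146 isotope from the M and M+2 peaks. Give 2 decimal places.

39.30%

Let p = fractional abundance of Zq-144. I(M+2)/I(M) = [C(3,1)·p^2·(1−p)] / p^3 = 3·(1−p)/p = 100.00/51.48 = 1.9425
(1−p)/p = 1.9425/3 = 0.6475  ⇒  p = 1/(1 + 0.6475) = 0.6070
Zq-144: 60.70%, Zq-146: 39.30%.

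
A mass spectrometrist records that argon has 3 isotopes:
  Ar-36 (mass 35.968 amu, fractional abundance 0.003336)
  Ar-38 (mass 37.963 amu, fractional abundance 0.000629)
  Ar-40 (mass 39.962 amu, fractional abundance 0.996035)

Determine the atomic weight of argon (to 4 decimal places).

39.9474 amu

Weight each isotope mass by its fractional abundance: 0.003336 × 35.968 + 0.000629 × 37.963 + 0.996035 × 39.962
= 0.11999 + 0.02388 + 39.80355 = 39.94742 amu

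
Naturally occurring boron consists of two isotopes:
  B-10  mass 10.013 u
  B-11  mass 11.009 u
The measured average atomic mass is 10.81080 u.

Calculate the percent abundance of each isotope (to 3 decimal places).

B-10: 19.900%, B-11: 80.100%

With x = fraction of B-10 (so B-11 is 1 − x):
10.013·x + 11.009·(1 − x) = 10.81080
(10.013 − 11.009)·x = 10.81080 − 11.009
x = -0.19820 / -0.996 = 0.19900 → 19.900% B-10, 80.100% B-11.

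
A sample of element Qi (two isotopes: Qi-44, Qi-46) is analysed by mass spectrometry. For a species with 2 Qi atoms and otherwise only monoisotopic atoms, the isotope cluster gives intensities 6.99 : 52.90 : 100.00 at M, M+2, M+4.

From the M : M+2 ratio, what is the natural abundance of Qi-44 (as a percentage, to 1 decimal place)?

Write p for the Qi-44 fraction. I(M+2)/I(M) = [C(2,1)·p^1·(1−p)] / p^2 = 2·(1−p)/p = 52.90/6.99 = 7.5680
(1−p)/p = 7.5680/2 = 3.7840  ⇒  p = 1/(1 + 3.7840) = 0.2090
Qi-44: 20.9%, Qi-46: 79.1%.

20.9%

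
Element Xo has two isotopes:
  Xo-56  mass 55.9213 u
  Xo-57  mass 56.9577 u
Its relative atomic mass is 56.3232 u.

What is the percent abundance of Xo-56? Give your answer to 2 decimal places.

Let x be the fractional abundance of Xo-56; then Xo-57 has abundance 1 − x.
55.9213·x + 56.9577·(1 − x) = 56.3232
(55.9213 − 56.9577)·x = 56.3232 − 56.9577
x = -0.6345 / -1.0364 = 0.61222 → 61.22% Xo-56, 38.78% Xo-57.

61.22%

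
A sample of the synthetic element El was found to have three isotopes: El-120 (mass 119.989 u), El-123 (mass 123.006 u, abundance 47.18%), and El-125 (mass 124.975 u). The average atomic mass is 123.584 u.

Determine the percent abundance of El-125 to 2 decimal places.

Let x and y be the fractions of El-120 and El-125. Then x + y = 1 − 0.4718 = 0.5282 and 119.989x + 124.975y = 123.584 − 0.4718×123.006 = 65.5497692.
Substituting: 119.989x + 124.975(0.5282 − x) = 65.5497692
(119.989 − 124.975)x = -0.4620258  ⇒  x = 0.09266, y = 0.43554
El-120: 9.27%, El-125: 43.55%.

43.55%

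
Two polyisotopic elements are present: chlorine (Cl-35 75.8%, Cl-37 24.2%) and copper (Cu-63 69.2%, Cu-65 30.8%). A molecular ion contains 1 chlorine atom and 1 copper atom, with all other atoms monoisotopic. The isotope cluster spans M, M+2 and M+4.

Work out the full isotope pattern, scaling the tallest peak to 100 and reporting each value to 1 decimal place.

100.0 : 76.4 : 14.2

Chlorine pattern (n=1): 0.7580 : 0.2420
Copper pattern (n=1): 0.6920 : 0.3080
Convolve the two distributions (both contribute in 2-u steps):
  M: 0.7580×0.6920 = 0.524536
  M+2: 0.7580×0.3080 + 0.2420×0.6920 = 0.400928
  M+4: 0.2420×0.3080 = 0.074536
Scale to base peak (0.524536) = 100: 100.0 : 76.4 : 14.2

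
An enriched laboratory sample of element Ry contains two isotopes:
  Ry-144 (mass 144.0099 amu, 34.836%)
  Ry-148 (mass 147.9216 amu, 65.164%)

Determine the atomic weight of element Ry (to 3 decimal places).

146.559 amu

The abundance-weighted mean is 0.34836 × 144.0099 + 0.65164 × 147.9216
= 50.16729 + 96.39163 = 146.55892 amu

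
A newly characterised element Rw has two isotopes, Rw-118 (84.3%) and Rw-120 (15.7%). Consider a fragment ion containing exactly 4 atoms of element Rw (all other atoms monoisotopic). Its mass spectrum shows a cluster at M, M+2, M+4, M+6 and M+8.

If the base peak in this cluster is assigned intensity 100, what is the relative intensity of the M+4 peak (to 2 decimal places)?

(0.843 + 0.157)^4 gives M 0.5050, M+2 0.3762, M+4 0.1051, M+6 0.0130, M+8 0.0006; the largest is M.
P(M) = C(4,0) × 0.843^4 × 0.157^0 = 1 × 0.505022 × 1.0000 = 0.505022 (base)
P(M+4) = C(4,2) × 0.843^2 × 0.157^2 = 6 × 0.710649 × 0.024649 = 0.105101
Relative intensity = 0.105101 / 0.505022 × 100 = 20.81

20.81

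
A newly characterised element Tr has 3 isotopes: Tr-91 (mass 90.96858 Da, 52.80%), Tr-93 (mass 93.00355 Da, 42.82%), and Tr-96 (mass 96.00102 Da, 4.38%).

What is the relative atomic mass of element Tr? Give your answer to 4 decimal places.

92.0604 Da

The abundance-weighted mean is 0.5280 × 90.96858 + 0.4282 × 93.00355 + 0.0438 × 96.00102
= 48.031410 + 39.824120 + 4.204845 = 92.060375 Da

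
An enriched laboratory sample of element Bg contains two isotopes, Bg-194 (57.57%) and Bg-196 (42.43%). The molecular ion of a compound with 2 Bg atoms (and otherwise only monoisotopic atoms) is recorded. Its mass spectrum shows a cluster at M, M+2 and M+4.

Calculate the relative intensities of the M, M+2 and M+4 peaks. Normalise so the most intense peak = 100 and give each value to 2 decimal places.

67.84 : 100.00 : 36.85

Each Bg atom is independently Bg-194 (p = 0.5757) or Bg-196 (q = 0.4243); the cluster is the binomial expansion (p + q)^2.
P(M) = 0.5757^2 = 0.331430
P(M+2) = 2 × 0.5757^1 × 0.4243^1 = 0.488539
P(M+4) = 0.4243^2 = 0.180030
The M+2 peak is largest (0.488539); scaling to 100 gives 67.84 : 100.00 : 36.85.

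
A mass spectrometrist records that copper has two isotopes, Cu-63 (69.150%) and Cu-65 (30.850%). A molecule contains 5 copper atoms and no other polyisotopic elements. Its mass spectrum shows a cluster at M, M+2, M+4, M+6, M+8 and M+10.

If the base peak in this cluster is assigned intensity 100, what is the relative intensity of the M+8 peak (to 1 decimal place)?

8.9

Term probabilities: M 0.1581, M+2 0.3527, M+4 0.3147, M+6 0.1404, M+8 0.0313, M+10 0.0028. Base peak = M+2.
P(M+2) = C(5,1) × 0.69150^4 × 0.30850^1 = 5 × 0.2286487 × 0.3085 = 0.352691 (base)
P(M+8) = C(5,4) × 0.69150^1 × 0.30850^4 = 5 × 0.6915 × 0.00905776 = 0.031317
Relative intensity = 0.031317 / 0.352691 × 100 = 8.9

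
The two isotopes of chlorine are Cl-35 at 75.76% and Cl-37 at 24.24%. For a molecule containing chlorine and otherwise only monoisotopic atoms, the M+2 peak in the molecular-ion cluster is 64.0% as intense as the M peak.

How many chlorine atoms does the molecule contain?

2

With n Cl atoms, P(M+2)/P(M) = C(n,1)·p^(n−1)q / p^n = n·q/p = n · 0.2424/0.7576.
n = 0.640 × 0.7576/0.2424 = 2.00 ≈ 2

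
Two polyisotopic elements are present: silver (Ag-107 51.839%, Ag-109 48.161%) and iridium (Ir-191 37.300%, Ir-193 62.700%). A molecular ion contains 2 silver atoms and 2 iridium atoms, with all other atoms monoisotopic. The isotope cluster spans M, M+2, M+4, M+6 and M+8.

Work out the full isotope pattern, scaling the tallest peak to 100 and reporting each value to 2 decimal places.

Silver pattern (n=2): 0.26872819 : 0.49932362 : 0.23194819
Iridium pattern (n=2): 0.139129 : 0.467742 : 0.393129
Convolve the two distributions (both contribute in 2-u steps):
  M: 0.26872819×0.139129 = 0.037388
  M+2: 0.26872819×0.467742 + 0.49932362×0.139129 = 0.195166
  M+4: 0.26872819×0.393129 + 0.49932362×0.467742 + 0.23194819×0.139129 = 0.371470
  M+6: 0.49932362×0.393129 + 0.23194819×0.467742 = 0.304791
  M+8: 0.23194819×0.393129 = 0.091186
Scale to base peak (0.371470) = 100: 10.06 : 52.54 : 100.00 : 82.05 : 24.55

10.06 : 52.54 : 100.00 : 82.05 : 24.55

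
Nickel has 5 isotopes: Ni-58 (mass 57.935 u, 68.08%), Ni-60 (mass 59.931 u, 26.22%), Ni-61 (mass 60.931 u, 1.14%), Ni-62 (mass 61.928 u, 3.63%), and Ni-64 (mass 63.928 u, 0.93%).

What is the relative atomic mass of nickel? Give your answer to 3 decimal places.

Ar = Σ fᵢ·mᵢ = 0.6808 × 57.935 + 0.2622 × 59.931 + 0.0114 × 60.931 + 0.0363 × 61.928 + 0.0093 × 63.928
= 39.4421 + 15.7139 + 0.6946 + 2.2480 + 0.5945 = 58.6931 u

58.693 u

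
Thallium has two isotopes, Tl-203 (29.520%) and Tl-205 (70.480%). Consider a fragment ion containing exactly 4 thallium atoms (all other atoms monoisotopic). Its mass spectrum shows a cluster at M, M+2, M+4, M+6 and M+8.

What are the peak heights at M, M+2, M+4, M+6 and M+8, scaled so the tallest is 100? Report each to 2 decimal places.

The 4 Tl atoms are independent, so intensities follow the terms of (0.29520 + 0.70480)^4.
P(M) = 0.29520^4 = 0.007594
P(M+2) = 4 × 0.29520^3 × 0.70480^1 = 0.072523
P(M+4) = 6 × 0.29520^2 × 0.70480^2 = 0.259726
P(M+6) = 4 × 0.29520^1 × 0.70480^3 = 0.413403
P(M+8) = 0.70480^4 = 0.246754
The M+6 peak is largest (0.413403); scaling to 100 gives 1.84 : 17.54 : 62.83 : 100.00 : 59.69.

1.84 : 17.54 : 62.83 : 100.00 : 59.69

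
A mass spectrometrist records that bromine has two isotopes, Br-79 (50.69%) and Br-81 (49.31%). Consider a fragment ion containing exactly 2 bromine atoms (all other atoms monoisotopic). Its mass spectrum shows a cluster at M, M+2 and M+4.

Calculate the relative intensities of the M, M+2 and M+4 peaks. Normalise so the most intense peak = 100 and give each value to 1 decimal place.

Expanding (0.5069 + 0.4931)^2:
P(M) = 0.5069^2 = 0.256948
P(M+2) = 2 × 0.5069^1 × 0.4931^1 = 0.499905
P(M+4) = 0.4931^2 = 0.243148
The M+2 peak is largest (0.499905); scaling to 100 gives 51.4 : 100.0 : 48.6.

51.4 : 100.0 : 48.6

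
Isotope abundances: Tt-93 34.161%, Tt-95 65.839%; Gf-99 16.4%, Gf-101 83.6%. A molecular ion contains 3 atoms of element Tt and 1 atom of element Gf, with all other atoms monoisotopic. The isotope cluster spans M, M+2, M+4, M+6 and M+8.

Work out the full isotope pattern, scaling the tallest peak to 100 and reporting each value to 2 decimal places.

Element Tt pattern (n=3): 0.039865 : 0.23049719 : 0.44424064 : 0.28539718
Element Gf pattern (n=1): 0.1640 : 0.8360
Convolve the two distributions (both contribute in 2-u steps):
  M: 0.039865×0.1640 = 0.006538
  M+2: 0.039865×0.8360 + 0.23049719×0.1640 = 0.071129
  M+4: 0.23049719×0.8360 + 0.44424064×0.1640 = 0.265551
  M+6: 0.44424064×0.8360 + 0.28539718×0.1640 = 0.418190
  M+8: 0.28539718×0.8360 = 0.238592
Scale to base peak (0.418190) = 100: 1.56 : 17.01 : 63.50 : 100.00 : 57.05

1.56 : 17.01 : 63.50 : 100.00 : 57.05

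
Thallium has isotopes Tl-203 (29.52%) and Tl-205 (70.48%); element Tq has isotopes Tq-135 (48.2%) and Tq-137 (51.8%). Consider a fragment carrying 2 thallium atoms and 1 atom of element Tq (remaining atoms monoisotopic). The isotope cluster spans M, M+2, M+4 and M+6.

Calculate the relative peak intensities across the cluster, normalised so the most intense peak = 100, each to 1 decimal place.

Thallium pattern (n=2): 0.08714304 : 0.41611392 : 0.49674304
Element Tq pattern (n=1): 0.4820 : 0.5180
Convolve the two distributions (both contribute in 2-u steps):
  M: 0.08714304×0.4820 = 0.042003
  M+2: 0.08714304×0.5180 + 0.41611392×0.4820 = 0.245707
  M+4: 0.41611392×0.5180 + 0.49674304×0.4820 = 0.454977
  M+6: 0.49674304×0.5180 = 0.257313
Scale to base peak (0.454977) = 100: 9.2 : 54.0 : 100.0 : 56.6

9.2 : 54.0 : 100.0 : 56.6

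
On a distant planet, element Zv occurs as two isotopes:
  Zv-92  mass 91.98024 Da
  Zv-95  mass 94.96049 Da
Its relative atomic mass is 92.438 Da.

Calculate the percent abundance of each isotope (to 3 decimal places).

Zv-92: 84.640%, Zv-95: 15.360%

With x = fraction of Zv-92 (so Zv-95 is 1 − x):
91.98024·x + 94.96049·(1 − x) = 92.438
(91.98024 − 94.96049)·x = 92.438 − 94.96049
x = -2.52249 / -2.98025 = 0.84640 → 84.640% Zv-92, 15.360% Zv-95.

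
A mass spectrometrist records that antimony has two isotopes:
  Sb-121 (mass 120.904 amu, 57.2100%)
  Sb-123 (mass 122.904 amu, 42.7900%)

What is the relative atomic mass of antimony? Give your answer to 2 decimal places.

Average mass = Σ (abundance × isotope mass) = 0.572100 × 120.904 + 0.427900 × 122.904
= 69.1692 + 52.5906 = 121.7598 amu

121.76 amu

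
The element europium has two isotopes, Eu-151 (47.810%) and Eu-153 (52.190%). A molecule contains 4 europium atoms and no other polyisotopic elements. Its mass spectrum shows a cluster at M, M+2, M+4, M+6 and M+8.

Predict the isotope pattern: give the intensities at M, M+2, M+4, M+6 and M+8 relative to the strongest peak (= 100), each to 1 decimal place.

The 4 Eu atoms are independent, so intensities follow the terms of (0.47810 + 0.52190)^4.
P(M) = 0.47810^4 = 0.052249
P(M+2) = 4 × 0.47810^3 × 0.52190^1 = 0.228141
P(M+4) = 6 × 0.47810^2 × 0.52190^2 = 0.373563
P(M+6) = 4 × 0.47810^1 × 0.52190^3 = 0.271857
P(M+8) = 0.52190^4 = 0.074191
The M+4 peak is largest (0.373563); scaling to 100 gives 14.0 : 61.1 : 100.0 : 72.8 : 19.9.

14.0 : 61.1 : 100.0 : 72.8 : 19.9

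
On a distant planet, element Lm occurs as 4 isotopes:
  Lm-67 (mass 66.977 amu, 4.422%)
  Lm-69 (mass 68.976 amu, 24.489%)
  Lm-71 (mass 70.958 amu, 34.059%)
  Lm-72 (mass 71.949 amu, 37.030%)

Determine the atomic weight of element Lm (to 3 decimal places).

70.664 amu

Ar = Σ fᵢ·mᵢ = 0.04422 × 66.977 + 0.24489 × 68.976 + 0.34059 × 70.958 + 0.37030 × 71.949
= 2.9617 + 16.8915 + 24.1676 + 26.6427 = 70.6635 amu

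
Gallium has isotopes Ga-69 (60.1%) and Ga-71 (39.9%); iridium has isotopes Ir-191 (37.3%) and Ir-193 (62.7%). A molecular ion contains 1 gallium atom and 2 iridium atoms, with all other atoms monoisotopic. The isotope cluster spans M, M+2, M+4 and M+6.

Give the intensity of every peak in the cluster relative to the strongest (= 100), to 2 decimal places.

19.77 : 79.60 : 100.00 : 37.09

Gallium pattern (n=1): 0.6010 : 0.3990
Iridium pattern (n=2): 0.139129 : 0.467742 : 0.393129
Convolve the two distributions (both contribute in 2-u steps):
  M: 0.6010×0.139129 = 0.083617
  M+2: 0.6010×0.467742 + 0.3990×0.139129 = 0.336625
  M+4: 0.6010×0.393129 + 0.3990×0.467742 = 0.422900
  M+6: 0.3990×0.393129 = 0.156858
Scale to base peak (0.422900) = 100: 19.77 : 79.60 : 100.00 : 37.09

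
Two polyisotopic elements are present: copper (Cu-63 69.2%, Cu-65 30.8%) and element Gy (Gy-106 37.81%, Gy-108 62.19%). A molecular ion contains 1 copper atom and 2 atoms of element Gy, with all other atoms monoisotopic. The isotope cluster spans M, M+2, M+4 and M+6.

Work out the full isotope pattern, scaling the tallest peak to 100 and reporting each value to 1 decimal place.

Copper pattern (n=1): 0.6920 : 0.3080
Element Gy pattern (n=2): 0.14295961 : 0.47028078 : 0.38675961
Convolve the two distributions (both contribute in 2-u steps):
  M: 0.6920×0.14295961 = 0.098928
  M+2: 0.6920×0.47028078 + 0.3080×0.14295961 = 0.369466
  M+4: 0.6920×0.38675961 + 0.3080×0.47028078 = 0.412484
  M+6: 0.3080×0.38675961 = 0.119122
Scale to base peak (0.412484) = 100: 24.0 : 89.6 : 100.0 : 28.9

24.0 : 89.6 : 100.0 : 28.9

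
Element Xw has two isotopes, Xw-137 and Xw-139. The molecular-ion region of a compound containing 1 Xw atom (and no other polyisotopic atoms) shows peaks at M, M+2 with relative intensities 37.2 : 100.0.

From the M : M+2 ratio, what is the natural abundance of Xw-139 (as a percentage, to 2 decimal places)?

72.89%

If p is the fraction of Xw that is Xw-137, then I(M+2)/I(M) = [C(1,1)·p^0·(1−p)] / p^1 = 1·(1−p)/p = 100.0/37.2 = 2.6882
(1−p)/p = 2.6882/1 = 2.6882  ⇒  p = 1/(1 + 2.6882) = 0.2711
Xw-137: 27.11%, Xw-139: 72.89%.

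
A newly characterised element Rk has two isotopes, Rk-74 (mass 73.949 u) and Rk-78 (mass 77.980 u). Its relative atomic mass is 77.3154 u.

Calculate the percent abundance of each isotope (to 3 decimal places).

Rk-74: 16.487%, Rk-78: 83.513%

Writing the weighted mean with unknown fraction x of Rk-74:
73.949·x + 77.980·(1 − x) = 77.3154
(73.949 − 77.980)·x = 77.3154 − 77.980
x = -0.6646 / -4.031 = 0.16487 → 16.487% Rk-74, 83.513% Rk-78.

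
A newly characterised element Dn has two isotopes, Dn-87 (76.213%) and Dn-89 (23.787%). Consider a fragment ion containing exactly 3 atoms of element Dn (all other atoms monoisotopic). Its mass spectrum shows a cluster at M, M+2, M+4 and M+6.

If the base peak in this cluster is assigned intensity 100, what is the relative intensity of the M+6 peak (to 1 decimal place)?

(0.76213 + 0.23787)^3 gives M 0.4427, M+2 0.4145, M+4 0.1294, M+6 0.0135; the largest is M.
P(M) = C(3,0) × 0.76213^3 × 0.23787^0 = 1 × 0.44267722 × 1.0000 = 0.442677 (base)
P(M+6) = C(3,3) × 0.76213^0 × 0.23787^3 = 1 × 1.0000 × 0.01345919 = 0.013459
Relative intensity = 0.013459 / 0.442677 × 100 = 3.0

3.0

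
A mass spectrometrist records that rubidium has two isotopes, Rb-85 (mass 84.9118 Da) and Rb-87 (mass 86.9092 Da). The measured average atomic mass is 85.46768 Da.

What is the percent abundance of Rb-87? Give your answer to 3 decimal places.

27.830%

Let x be the fractional abundance of Rb-85; then Rb-87 has abundance 1 − x.
84.9118·x + 86.9092·(1 − x) = 85.46768
(84.9118 − 86.9092)·x = 85.46768 − 86.9092
x = -1.44152 / -1.9974 = 0.72170 → 72.170% Rb-85, 27.830% Rb-87.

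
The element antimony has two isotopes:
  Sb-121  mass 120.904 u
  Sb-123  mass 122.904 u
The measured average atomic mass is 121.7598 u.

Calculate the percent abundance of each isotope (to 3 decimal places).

Sb-121: 57.210%, Sb-123: 42.790%

Let x be the fractional abundance of Sb-121; then Sb-123 has abundance 1 − x.
120.904·x + 122.904·(1 − x) = 121.7598
(120.904 − 122.904)·x = 121.7598 − 122.904
x = -1.1442 / -2.000 = 0.57210 → 57.210% Sb-121, 42.790% Sb-123.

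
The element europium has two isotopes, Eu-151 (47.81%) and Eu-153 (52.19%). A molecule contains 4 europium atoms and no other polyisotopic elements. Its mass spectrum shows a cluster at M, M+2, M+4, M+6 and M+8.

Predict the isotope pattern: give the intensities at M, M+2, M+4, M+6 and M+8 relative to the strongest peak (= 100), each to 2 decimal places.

Each Eu atom is independently Eu-151 (p = 0.4781) or Eu-153 (q = 0.5219); the cluster is the binomial expansion (p + q)^4.
P(M) = 0.4781^4 = 0.052249
P(M+2) = 4 × 0.4781^3 × 0.5219^1 = 0.228141
P(M+4) = 6 × 0.4781^2 × 0.5219^2 = 0.373563
P(M+6) = 4 × 0.4781^1 × 0.5219^3 = 0.271857
P(M+8) = 0.5219^4 = 0.074191
The M+4 peak is largest (0.373563); scaling to 100 gives 13.99 : 61.07 : 100.00 : 72.77 : 19.86.

13.99 : 61.07 : 100.00 : 72.77 : 19.86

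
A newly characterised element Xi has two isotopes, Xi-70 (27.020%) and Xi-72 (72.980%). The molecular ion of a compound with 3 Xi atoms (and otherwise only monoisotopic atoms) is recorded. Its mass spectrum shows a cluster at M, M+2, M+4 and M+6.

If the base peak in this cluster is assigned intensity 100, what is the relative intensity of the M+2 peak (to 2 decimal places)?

Binomial terms of (0.27020 + 0.72980)^3: M 0.0197, M+2 0.1598, M+4 0.4317, M+6 0.3887 → M+4 is the base peak.
P(M+4) = C(3,2) × 0.27020^1 × 0.72980^2 = 3 × 0.2702 × 0.53260804 = 0.431732 (base)
P(M+2) = C(3,1) × 0.27020^2 × 0.72980^1 = 3 × 0.07300804 × 0.7298 = 0.159844
Relative intensity = 0.159844 / 0.431732 × 100 = 37.02

37.02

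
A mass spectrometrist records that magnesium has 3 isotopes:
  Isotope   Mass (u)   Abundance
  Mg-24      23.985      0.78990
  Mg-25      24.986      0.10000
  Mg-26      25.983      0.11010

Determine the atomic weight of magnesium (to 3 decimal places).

24.305 u

Average mass = Σ (abundance × isotope mass) = 0.78990 × 23.985 + 0.10000 × 24.986 + 0.11010 × 25.983
= 18.9458 + 2.4986 + 2.8607 = 24.3051 u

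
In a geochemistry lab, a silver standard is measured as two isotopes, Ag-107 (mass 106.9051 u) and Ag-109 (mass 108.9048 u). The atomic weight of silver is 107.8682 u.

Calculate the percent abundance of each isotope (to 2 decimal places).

Ag-107: 51.84%, Ag-109: 48.16%

Writing the weighted mean with unknown fraction x of Ag-107:
106.9051·x + 108.9048·(1 − x) = 107.8682
(106.9051 − 108.9048)·x = 107.8682 − 108.9048
x = -1.0366 / -1.9997 = 0.51838 → 51.84% Ag-107, 48.16% Ag-109.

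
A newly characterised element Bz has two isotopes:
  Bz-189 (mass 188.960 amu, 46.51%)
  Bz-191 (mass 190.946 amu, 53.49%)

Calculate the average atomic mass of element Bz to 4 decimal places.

190.0223 amu

Average mass = Σ (abundance × isotope mass) = 0.4651 × 188.960 + 0.5349 × 190.946
= 87.88530 + 102.13702 = 190.02232 amu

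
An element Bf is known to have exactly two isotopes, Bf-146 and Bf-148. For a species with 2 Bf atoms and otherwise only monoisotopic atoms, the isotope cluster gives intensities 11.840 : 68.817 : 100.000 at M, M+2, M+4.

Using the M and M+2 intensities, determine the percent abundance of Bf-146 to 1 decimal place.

Let p = fractional abundance of Bf-146. I(M+2)/I(M) = [C(2,1)·p^1·(1−p)] / p^2 = 2·(1−p)/p = 68.817/11.840 = 5.8122
(1−p)/p = 5.8122/2 = 2.9061  ⇒  p = 1/(1 + 2.9061) = 0.2560
Bf-146: 25.6%, Bf-148: 74.4%.

25.6%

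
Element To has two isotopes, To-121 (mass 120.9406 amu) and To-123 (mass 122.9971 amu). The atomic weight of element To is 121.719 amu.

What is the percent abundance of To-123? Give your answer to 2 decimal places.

37.85%

With x = fraction of To-121 (so To-123 is 1 − x):
120.9406·x + 122.9971·(1 − x) = 121.719
(120.9406 − 122.9971)·x = 121.719 − 122.9971
x = -1.2781 / -2.0565 = 0.62149 → 62.15% To-121, 37.85% To-123.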